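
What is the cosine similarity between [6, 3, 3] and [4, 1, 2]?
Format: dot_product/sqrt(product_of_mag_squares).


dot = 33. |a|^2 = 54, |b|^2 = 21. cos = 33/sqrt(1134).

33/sqrt(1134)


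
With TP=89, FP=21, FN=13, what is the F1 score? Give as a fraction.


Precision = 89/110 = 89/110. Recall = 89/102 = 89/102. F1 = 2*P*R/(P+R) = 89/106.

89/106


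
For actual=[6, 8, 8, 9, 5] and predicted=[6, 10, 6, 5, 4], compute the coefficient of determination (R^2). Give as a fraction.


Mean(y) = 36/5. SS_res = 25. SS_tot = 54/5. R^2 = 1 - 25/(54/5) = -71/54.

-71/54


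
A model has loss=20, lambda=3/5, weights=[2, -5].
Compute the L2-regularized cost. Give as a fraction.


L2 sq norm = sum(w^2) = 29. J = 20 + 3/5 * 29 = 187/5.

187/5


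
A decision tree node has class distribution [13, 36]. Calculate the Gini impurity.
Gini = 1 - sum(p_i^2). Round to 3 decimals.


Total = 49. Proportions: 13/49, 36/49. sum(p_i^2) = 0.6102. Gini = 1 - 0.6102 = 0.3898, which rounds to 0.390.

0.390


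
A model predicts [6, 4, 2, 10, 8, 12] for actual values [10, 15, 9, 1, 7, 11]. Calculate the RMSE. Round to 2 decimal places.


MSE = 44.8333. RMSE = sqrt(44.8333) = 6.70.

6.70


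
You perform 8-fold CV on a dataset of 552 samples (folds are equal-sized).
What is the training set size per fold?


Each validation fold has 552/8 = 69 samples. Training set = 552 - 69 = 483.

483


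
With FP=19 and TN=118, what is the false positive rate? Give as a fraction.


FPR = FP / (FP + TN) = 19 / 137 = 19/137.

19/137


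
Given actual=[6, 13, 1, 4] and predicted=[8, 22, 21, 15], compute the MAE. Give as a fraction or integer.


MAE = (1/4) * (|6-8|=2 + |13-22|=9 + |1-21|=20 + |4-15|=11). Sum = 42. MAE = 21/2.

21/2


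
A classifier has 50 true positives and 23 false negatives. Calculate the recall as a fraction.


Recall = TP / (TP + FN) = 50 / 73 = 50/73.

50/73


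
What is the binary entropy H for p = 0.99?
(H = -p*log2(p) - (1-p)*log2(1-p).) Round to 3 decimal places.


H = -0.99*log2(0.99) - 0.01*log2(0.01) = 0.081.

0.081


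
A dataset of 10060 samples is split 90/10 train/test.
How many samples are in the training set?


Test set = 10060 * 10% = 1006. Training set = 10060 - 1006 = 9054.

9054


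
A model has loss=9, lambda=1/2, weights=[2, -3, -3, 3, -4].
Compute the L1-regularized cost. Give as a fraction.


L1 norm = sum(|w|) = 15. J = 9 + 1/2 * 15 = 33/2.

33/2


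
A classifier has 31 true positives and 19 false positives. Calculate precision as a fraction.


Precision = TP / (TP + FP) = 31 / 50 = 31/50.

31/50


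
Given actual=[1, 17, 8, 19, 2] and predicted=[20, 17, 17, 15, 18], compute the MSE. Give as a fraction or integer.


MSE = (1/5) * ((1-20)^2=361 + (17-17)^2=0 + (8-17)^2=81 + (19-15)^2=16 + (2-18)^2=256). Sum = 714. MSE = 714/5.

714/5


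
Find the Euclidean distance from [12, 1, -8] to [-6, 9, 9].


d = sqrt(sum of squared differences). (12--6)^2=324, (1-9)^2=64, (-8-9)^2=289. Sum = 677.

sqrt(677)


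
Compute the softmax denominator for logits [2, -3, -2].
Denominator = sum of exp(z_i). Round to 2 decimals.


Denom = e^2=7.3891 + e^-3=0.0498 + e^-2=0.1353. Sum = 7.5742, which rounds to 7.57.

7.57


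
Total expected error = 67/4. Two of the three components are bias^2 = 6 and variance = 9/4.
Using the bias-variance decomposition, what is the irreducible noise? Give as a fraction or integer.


Total error = bias^2 + variance + irreducible noise. So irreducible noise = 67/4 - 6 - 9/4 = 17/2.

17/2


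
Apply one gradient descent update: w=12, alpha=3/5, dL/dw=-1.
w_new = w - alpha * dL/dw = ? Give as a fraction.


w_new = 12 - 3/5 * -1 = 12 - -3/5 = 63/5.

63/5


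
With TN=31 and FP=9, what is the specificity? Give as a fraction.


Specificity = TN / (TN + FP) = 31 / 40 = 31/40.

31/40


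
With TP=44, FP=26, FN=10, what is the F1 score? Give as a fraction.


Precision = 44/70 = 22/35. Recall = 44/54 = 22/27. F1 = 2*P*R/(P+R) = 22/31.

22/31


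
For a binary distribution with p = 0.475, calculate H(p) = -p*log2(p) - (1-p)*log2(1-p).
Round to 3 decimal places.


H = -0.475*log2(0.475) - 0.525*log2(0.525) = 0.998.

0.998


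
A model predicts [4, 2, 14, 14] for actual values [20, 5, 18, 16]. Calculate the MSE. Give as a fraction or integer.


MSE = (1/4) * ((20-4)^2=256 + (5-2)^2=9 + (18-14)^2=16 + (16-14)^2=4). Sum = 285. MSE = 285/4.

285/4


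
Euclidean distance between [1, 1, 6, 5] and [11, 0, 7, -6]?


d = sqrt(sum of squared differences). (1-11)^2=100, (1-0)^2=1, (6-7)^2=1, (5--6)^2=121. Sum = 223.

sqrt(223)


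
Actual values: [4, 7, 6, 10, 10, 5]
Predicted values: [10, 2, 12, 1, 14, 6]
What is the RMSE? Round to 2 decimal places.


MSE = 32.5000. RMSE = sqrt(32.5000) = 5.70.

5.70


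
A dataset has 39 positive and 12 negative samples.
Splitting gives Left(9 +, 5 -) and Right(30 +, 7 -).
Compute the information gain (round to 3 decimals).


H(parent) = 0.7871. H(left) = 0.9403, H(right) = 0.6998. Weighted = (14/51)*0.9403 + (37/51)*0.6998 = 0.7658. IG = 0.7871 - 0.7658 = 0.0213, which rounds to 0.021.

0.021


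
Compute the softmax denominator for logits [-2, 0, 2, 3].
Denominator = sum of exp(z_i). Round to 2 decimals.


Denom = e^-2=0.1353 + e^0=1.0000 + e^2=7.3891 + e^3=20.0855. Sum = 28.6099, which rounds to 28.61.

28.61


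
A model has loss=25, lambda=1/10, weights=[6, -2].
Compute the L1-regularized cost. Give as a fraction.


L1 norm = sum(|w|) = 8. J = 25 + 1/10 * 8 = 129/5.

129/5


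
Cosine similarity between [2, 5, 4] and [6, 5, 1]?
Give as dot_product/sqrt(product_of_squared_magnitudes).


dot = 41. |a|^2 = 45, |b|^2 = 62. cos = 41/sqrt(2790).

41/sqrt(2790)


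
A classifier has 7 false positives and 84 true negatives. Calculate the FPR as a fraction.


FPR = FP / (FP + TN) = 7 / 91 = 1/13.

1/13


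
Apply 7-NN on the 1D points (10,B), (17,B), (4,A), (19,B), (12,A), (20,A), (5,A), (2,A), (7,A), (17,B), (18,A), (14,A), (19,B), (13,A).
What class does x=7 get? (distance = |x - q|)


Distances: |10-7|=3, |17-7|=10, |4-7|=3, |19-7|=12, |12-7|=5, |20-7|=13, |5-7|=2, |2-7|=5, |7-7|=0, |17-7|=10, |18-7|=11, |14-7|=7, |19-7|=12, |13-7|=6. 7 nearest: (7,A), (5,A), (4,A), (10,B), (12,A), (2,A), (13,A). Counts: {'A': 6, 'B': 1}. Majority class: A.

A


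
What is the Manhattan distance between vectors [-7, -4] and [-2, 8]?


d = sum of absolute differences: |-7--2|=5 + |-4-8|=12 = 17.

17


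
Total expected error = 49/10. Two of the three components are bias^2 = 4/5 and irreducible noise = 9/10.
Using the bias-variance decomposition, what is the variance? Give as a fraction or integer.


Total error = bias^2 + variance + irreducible noise. So variance = 49/10 - 4/5 - 9/10 = 16/5.

16/5


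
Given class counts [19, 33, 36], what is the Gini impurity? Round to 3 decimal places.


Total = 88. Proportions: 19/88, 33/88, 36/88. sum(p_i^2) = 0.3546. Gini = 1 - 0.3546 = 0.6454, which rounds to 0.645.

0.645


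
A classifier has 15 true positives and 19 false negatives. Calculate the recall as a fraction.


Recall = TP / (TP + FN) = 15 / 34 = 15/34.

15/34


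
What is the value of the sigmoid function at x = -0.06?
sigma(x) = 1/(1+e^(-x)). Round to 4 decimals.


sigma(-0.06) = 1/(1+e^(0.06)) = 1/(1+1.061837) = 1/2.061837 = 0.4850.

0.4850


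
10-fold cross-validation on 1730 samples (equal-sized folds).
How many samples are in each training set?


Each validation fold has 1730/10 = 173 samples. Training set = 1730 - 173 = 1557.

1557


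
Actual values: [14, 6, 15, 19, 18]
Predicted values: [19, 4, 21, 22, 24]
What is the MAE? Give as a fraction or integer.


MAE = (1/5) * (|14-19|=5 + |6-4|=2 + |15-21|=6 + |19-22|=3 + |18-24|=6). Sum = 22. MAE = 22/5.

22/5


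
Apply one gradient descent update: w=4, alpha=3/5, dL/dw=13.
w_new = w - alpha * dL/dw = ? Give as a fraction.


w_new = 4 - 3/5 * 13 = 4 - 39/5 = -19/5.

-19/5


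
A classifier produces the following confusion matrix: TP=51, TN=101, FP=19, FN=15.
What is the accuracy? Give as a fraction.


Accuracy = (TP + TN) / (TP + TN + FP + FN) = (51 + 101) / 186 = 76/93.

76/93


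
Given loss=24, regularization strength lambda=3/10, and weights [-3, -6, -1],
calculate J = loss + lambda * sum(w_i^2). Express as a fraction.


L2 sq norm = sum(w^2) = 46. J = 24 + 3/10 * 46 = 189/5.

189/5


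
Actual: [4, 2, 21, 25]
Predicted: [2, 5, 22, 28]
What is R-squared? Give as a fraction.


Mean(y) = 13. SS_res = 23. SS_tot = 410. R^2 = 1 - 23/(410) = 387/410.

387/410


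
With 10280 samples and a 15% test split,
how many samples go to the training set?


Test set = 10280 * 15% = 1542. Training set = 10280 - 1542 = 8738.

8738


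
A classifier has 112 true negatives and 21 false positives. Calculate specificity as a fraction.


Specificity = TN / (TN + FP) = 112 / 133 = 16/19.

16/19


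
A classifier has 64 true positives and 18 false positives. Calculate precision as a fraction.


Precision = TP / (TP + FP) = 64 / 82 = 32/41.

32/41


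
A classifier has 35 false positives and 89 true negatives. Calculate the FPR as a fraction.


FPR = FP / (FP + TN) = 35 / 124 = 35/124.

35/124


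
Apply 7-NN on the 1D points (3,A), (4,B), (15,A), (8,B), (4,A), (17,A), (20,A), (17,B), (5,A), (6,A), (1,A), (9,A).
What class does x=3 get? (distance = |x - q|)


Distances: |3-3|=0, |4-3|=1, |15-3|=12, |8-3|=5, |4-3|=1, |17-3|=14, |20-3|=17, |17-3|=14, |5-3|=2, |6-3|=3, |1-3|=2, |9-3|=6. 7 nearest: (3,A), (4,A), (4,B), (5,A), (1,A), (6,A), (8,B). Counts: {'A': 5, 'B': 2}. Majority class: A.

A


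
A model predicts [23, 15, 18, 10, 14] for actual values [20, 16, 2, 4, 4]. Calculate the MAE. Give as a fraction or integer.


MAE = (1/5) * (|20-23|=3 + |16-15|=1 + |2-18|=16 + |4-10|=6 + |4-14|=10). Sum = 36. MAE = 36/5.

36/5


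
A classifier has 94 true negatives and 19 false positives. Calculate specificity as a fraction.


Specificity = TN / (TN + FP) = 94 / 113 = 94/113.

94/113


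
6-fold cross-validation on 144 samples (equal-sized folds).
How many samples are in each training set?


Each validation fold has 144/6 = 24 samples. Training set = 144 - 24 = 120.

120


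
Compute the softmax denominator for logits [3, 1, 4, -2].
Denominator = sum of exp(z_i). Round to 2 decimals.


Denom = e^3=20.0855 + e^1=2.7183 + e^4=54.5982 + e^-2=0.1353. Sum = 77.5373, which rounds to 77.54.

77.54


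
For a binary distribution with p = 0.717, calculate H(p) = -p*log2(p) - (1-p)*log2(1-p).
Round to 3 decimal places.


H = -0.717*log2(0.717) - 0.283*log2(0.283) = 0.860.

0.860


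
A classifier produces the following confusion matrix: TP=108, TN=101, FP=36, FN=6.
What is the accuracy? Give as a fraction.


Accuracy = (TP + TN) / (TP + TN + FP + FN) = (108 + 101) / 251 = 209/251.

209/251


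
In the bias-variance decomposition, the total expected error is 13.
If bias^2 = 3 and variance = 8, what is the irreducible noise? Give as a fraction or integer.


Total error = bias^2 + variance + irreducible noise. So irreducible noise = 13 - 3 - 8 = 2.

2


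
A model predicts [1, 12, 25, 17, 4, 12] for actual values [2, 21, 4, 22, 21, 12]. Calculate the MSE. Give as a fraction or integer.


MSE = (1/6) * ((2-1)^2=1 + (21-12)^2=81 + (4-25)^2=441 + (22-17)^2=25 + (21-4)^2=289 + (12-12)^2=0). Sum = 837. MSE = 279/2.

279/2


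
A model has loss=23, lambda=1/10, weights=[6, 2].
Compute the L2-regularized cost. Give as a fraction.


L2 sq norm = sum(w^2) = 40. J = 23 + 1/10 * 40 = 27.

27


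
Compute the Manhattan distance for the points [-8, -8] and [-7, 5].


d = sum of absolute differences: |-8--7|=1 + |-8-5|=13 = 14.

14


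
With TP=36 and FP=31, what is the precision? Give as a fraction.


Precision = TP / (TP + FP) = 36 / 67 = 36/67.

36/67


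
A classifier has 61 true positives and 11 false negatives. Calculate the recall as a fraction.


Recall = TP / (TP + FN) = 61 / 72 = 61/72.

61/72


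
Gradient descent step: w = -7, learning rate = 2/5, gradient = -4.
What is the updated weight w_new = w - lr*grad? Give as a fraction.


w_new = -7 - 2/5 * -4 = -7 - -8/5 = -27/5.

-27/5


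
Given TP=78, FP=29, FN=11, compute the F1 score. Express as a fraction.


Precision = 78/107 = 78/107. Recall = 78/89 = 78/89. F1 = 2*P*R/(P+R) = 39/49.

39/49


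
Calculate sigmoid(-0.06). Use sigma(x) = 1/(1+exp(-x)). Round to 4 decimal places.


sigma(-0.06) = 1/(1+e^(0.06)) = 1/(1+1.061837) = 1/2.061837 = 0.4850.

0.4850


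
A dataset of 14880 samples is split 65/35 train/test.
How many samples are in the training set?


Test set = 14880 * 35% = 5208. Training set = 14880 - 5208 = 9672.

9672


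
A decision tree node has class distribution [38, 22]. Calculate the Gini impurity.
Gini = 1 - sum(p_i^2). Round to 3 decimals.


Total = 60. Proportions: 38/60, 22/60. sum(p_i^2) = 0.5356. Gini = 1 - 0.5356 = 0.4644, which rounds to 0.464.

0.464


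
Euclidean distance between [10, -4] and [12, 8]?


d = sqrt(sum of squared differences). (10-12)^2=4, (-4-8)^2=144. Sum = 148.

sqrt(148)


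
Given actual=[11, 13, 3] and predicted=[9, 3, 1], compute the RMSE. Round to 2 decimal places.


MSE = 36.0000. RMSE = sqrt(36.0000) = 6.00.

6.00


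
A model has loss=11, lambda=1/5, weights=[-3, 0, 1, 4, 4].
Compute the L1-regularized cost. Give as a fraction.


L1 norm = sum(|w|) = 12. J = 11 + 1/5 * 12 = 67/5.

67/5


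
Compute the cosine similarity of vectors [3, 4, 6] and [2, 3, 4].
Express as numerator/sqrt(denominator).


dot = 42. |a|^2 = 61, |b|^2 = 29. cos = 42/sqrt(1769).

42/sqrt(1769)


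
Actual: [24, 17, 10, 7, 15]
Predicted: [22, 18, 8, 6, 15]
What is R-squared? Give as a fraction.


Mean(y) = 73/5. SS_res = 10. SS_tot = 866/5. R^2 = 1 - 10/(866/5) = 408/433.

408/433


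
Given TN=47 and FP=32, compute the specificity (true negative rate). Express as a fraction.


Specificity = TN / (TN + FP) = 47 / 79 = 47/79.

47/79


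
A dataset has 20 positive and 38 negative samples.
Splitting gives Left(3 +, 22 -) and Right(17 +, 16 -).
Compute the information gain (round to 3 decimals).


H(parent) = 0.9294. H(left) = 0.5294, H(right) = 0.9993. Weighted = (25/58)*0.5294 + (33/58)*0.9993 = 0.7968. IG = 0.9294 - 0.7968 = 0.1326, which rounds to 0.133.

0.133


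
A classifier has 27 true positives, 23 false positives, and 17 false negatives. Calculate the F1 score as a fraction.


Precision = 27/50 = 27/50. Recall = 27/44 = 27/44. F1 = 2*P*R/(P+R) = 27/47.

27/47


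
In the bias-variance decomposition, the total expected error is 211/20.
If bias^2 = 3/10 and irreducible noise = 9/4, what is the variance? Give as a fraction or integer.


Total error = bias^2 + variance + irreducible noise. So variance = 211/20 - 3/10 - 9/4 = 8.

8


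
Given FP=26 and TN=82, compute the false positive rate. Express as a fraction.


FPR = FP / (FP + TN) = 26 / 108 = 13/54.

13/54


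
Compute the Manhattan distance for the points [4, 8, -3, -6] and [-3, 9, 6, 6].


d = sum of absolute differences: |4--3|=7 + |8-9|=1 + |-3-6|=9 + |-6-6|=12 = 29.

29


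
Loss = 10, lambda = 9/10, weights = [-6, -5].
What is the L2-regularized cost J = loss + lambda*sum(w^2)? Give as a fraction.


L2 sq norm = sum(w^2) = 61. J = 10 + 9/10 * 61 = 649/10.

649/10


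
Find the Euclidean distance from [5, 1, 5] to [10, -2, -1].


d = sqrt(sum of squared differences). (5-10)^2=25, (1--2)^2=9, (5--1)^2=36. Sum = 70.

sqrt(70)


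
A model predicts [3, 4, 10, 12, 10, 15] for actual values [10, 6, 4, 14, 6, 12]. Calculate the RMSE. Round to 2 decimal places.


MSE = 19.6667. RMSE = sqrt(19.6667) = 4.43.

4.43


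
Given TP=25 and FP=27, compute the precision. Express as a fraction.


Precision = TP / (TP + FP) = 25 / 52 = 25/52.

25/52


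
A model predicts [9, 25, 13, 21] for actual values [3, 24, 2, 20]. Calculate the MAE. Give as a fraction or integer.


MAE = (1/4) * (|3-9|=6 + |24-25|=1 + |2-13|=11 + |20-21|=1). Sum = 19. MAE = 19/4.

19/4


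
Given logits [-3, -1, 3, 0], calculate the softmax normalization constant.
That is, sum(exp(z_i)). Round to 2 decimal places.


Denom = e^-3=0.0498 + e^-1=0.3679 + e^3=20.0855 + e^0=1.0000. Sum = 21.5032, which rounds to 21.50.

21.50


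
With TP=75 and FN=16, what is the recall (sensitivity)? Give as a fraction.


Recall = TP / (TP + FN) = 75 / 91 = 75/91.

75/91


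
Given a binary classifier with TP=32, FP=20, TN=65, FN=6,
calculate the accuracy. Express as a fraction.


Accuracy = (TP + TN) / (TP + TN + FP + FN) = (32 + 65) / 123 = 97/123.

97/123


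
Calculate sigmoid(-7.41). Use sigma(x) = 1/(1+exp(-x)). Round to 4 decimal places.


sigma(-7.41) = 1/(1+e^(7.41)) = 1/(1+1652.426347) = 1/1653.426347 = 0.0006.

0.0006


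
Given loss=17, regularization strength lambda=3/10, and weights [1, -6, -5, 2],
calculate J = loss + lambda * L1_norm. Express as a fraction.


L1 norm = sum(|w|) = 14. J = 17 + 3/10 * 14 = 106/5.

106/5


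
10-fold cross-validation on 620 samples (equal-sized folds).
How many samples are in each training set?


Each validation fold has 620/10 = 62 samples. Training set = 620 - 62 = 558.

558


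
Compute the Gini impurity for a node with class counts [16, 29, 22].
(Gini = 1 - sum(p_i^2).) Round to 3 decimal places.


Total = 67. Proportions: 16/67, 29/67, 22/67. sum(p_i^2) = 0.3522. Gini = 1 - 0.3522 = 0.6478, which rounds to 0.648.

0.648


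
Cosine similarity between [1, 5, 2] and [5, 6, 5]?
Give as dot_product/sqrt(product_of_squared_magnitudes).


dot = 45. |a|^2 = 30, |b|^2 = 86. cos = 45/sqrt(2580).

45/sqrt(2580)


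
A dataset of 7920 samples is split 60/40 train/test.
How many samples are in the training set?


Test set = 7920 * 40% = 3168. Training set = 7920 - 3168 = 4752.

4752


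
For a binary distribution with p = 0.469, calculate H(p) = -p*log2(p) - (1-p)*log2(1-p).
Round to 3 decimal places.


H = -0.469*log2(0.469) - 0.531*log2(0.531) = 0.997.

0.997


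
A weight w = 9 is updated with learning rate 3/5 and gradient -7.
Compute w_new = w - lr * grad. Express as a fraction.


w_new = 9 - 3/5 * -7 = 9 - -21/5 = 66/5.

66/5


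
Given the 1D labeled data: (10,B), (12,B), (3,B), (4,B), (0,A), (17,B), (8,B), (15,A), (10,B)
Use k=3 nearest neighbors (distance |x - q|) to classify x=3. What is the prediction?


Distances: |10-3|=7, |12-3|=9, |3-3|=0, |4-3|=1, |0-3|=3, |17-3|=14, |8-3|=5, |15-3|=12, |10-3|=7. 3 nearest: (3,B), (4,B), (0,A). Counts: {'B': 2, 'A': 1}. Majority class: B.

B


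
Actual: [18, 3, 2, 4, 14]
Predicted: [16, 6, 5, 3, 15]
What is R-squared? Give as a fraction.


Mean(y) = 41/5. SS_res = 24. SS_tot = 1064/5. R^2 = 1 - 24/(1064/5) = 118/133.

118/133


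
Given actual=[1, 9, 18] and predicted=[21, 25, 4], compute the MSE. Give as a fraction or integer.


MSE = (1/3) * ((1-21)^2=400 + (9-25)^2=256 + (18-4)^2=196). Sum = 852. MSE = 284.

284


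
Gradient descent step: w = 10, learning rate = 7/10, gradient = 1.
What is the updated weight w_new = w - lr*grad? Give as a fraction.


w_new = 10 - 7/10 * 1 = 10 - 7/10 = 93/10.

93/10


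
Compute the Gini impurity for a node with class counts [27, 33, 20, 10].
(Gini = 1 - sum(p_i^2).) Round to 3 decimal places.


Total = 90. Proportions: 27/90, 33/90, 20/90, 10/90. sum(p_i^2) = 0.2862. Gini = 1 - 0.2862 = 0.7138, which rounds to 0.714.

0.714


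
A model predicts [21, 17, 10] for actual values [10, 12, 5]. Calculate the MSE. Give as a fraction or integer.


MSE = (1/3) * ((10-21)^2=121 + (12-17)^2=25 + (5-10)^2=25). Sum = 171. MSE = 57.

57


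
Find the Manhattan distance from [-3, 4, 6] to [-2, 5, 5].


d = sum of absolute differences: |-3--2|=1 + |4-5|=1 + |6-5|=1 = 3.

3


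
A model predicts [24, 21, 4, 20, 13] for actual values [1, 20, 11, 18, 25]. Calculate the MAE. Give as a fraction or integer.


MAE = (1/5) * (|1-24|=23 + |20-21|=1 + |11-4|=7 + |18-20|=2 + |25-13|=12). Sum = 45. MAE = 9.

9


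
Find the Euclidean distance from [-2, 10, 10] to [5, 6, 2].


d = sqrt(sum of squared differences). (-2-5)^2=49, (10-6)^2=16, (10-2)^2=64. Sum = 129.

sqrt(129)


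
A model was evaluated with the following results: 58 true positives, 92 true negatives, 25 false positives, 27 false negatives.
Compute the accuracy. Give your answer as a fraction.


Accuracy = (TP + TN) / (TP + TN + FP + FN) = (58 + 92) / 202 = 75/101.

75/101


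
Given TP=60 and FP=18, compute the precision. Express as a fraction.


Precision = TP / (TP + FP) = 60 / 78 = 10/13.

10/13


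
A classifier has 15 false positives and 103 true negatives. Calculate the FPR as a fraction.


FPR = FP / (FP + TN) = 15 / 118 = 15/118.

15/118


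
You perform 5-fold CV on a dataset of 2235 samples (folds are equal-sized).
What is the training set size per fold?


Each validation fold has 2235/5 = 447 samples. Training set = 2235 - 447 = 1788.

1788


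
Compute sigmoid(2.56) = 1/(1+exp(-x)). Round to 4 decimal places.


sigma(2.56) = 1/(1+e^(-2.56)) = 1/(1+0.077305) = 1/1.077305 = 0.9282.

0.9282


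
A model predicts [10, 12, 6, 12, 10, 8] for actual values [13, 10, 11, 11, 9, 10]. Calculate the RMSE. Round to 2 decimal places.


MSE = 7.3333. RMSE = sqrt(7.3333) = 2.71.

2.71


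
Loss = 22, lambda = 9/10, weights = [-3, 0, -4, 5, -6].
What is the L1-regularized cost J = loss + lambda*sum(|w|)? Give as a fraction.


L1 norm = sum(|w|) = 18. J = 22 + 9/10 * 18 = 191/5.

191/5


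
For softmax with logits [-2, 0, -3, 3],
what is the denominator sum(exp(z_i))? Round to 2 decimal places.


Denom = e^-2=0.1353 + e^0=1.0000 + e^-3=0.0498 + e^3=20.0855. Sum = 21.2706, which rounds to 21.27.

21.27


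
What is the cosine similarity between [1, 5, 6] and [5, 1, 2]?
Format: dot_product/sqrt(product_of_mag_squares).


dot = 22. |a|^2 = 62, |b|^2 = 30. cos = 22/sqrt(1860).

22/sqrt(1860)


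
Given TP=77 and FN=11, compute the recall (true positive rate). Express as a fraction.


Recall = TP / (TP + FN) = 77 / 88 = 7/8.

7/8


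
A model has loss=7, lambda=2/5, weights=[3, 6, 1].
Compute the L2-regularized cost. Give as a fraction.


L2 sq norm = sum(w^2) = 46. J = 7 + 2/5 * 46 = 127/5.

127/5


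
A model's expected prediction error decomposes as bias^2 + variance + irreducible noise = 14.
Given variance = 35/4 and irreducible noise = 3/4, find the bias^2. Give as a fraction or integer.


Total error = bias^2 + variance + irreducible noise. So bias^2 = 14 - 35/4 - 3/4 = 9/2.

9/2


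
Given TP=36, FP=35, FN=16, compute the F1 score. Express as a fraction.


Precision = 36/71 = 36/71. Recall = 36/52 = 9/13. F1 = 2*P*R/(P+R) = 24/41.

24/41


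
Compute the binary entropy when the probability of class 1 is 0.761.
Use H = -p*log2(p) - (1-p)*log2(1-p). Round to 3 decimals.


H = -0.761*log2(0.761) - 0.239*log2(0.239) = 0.793.

0.793


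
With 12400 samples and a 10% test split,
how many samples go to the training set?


Test set = 12400 * 10% = 1240. Training set = 12400 - 1240 = 11160.

11160


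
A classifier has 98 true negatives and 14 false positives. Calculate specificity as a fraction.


Specificity = TN / (TN + FP) = 98 / 112 = 7/8.

7/8


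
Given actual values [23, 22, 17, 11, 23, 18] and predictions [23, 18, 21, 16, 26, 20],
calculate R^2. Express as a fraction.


Mean(y) = 19. SS_res = 70. SS_tot = 110. R^2 = 1 - 70/(110) = 4/11.

4/11


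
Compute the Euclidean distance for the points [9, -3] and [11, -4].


d = sqrt(sum of squared differences). (9-11)^2=4, (-3--4)^2=1. Sum = 5.

sqrt(5)


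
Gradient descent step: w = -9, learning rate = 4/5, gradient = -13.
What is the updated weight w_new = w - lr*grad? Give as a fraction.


w_new = -9 - 4/5 * -13 = -9 - -52/5 = 7/5.

7/5


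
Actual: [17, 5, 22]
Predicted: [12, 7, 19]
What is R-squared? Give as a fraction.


Mean(y) = 44/3. SS_res = 38. SS_tot = 458/3. R^2 = 1 - 38/(458/3) = 172/229.

172/229


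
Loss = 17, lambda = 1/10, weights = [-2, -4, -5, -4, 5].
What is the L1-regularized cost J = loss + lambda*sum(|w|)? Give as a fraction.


L1 norm = sum(|w|) = 20. J = 17 + 1/10 * 20 = 19.

19


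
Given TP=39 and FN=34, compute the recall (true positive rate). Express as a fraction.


Recall = TP / (TP + FN) = 39 / 73 = 39/73.

39/73


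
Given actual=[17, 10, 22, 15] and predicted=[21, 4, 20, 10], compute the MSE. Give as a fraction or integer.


MSE = (1/4) * ((17-21)^2=16 + (10-4)^2=36 + (22-20)^2=4 + (15-10)^2=25). Sum = 81. MSE = 81/4.

81/4


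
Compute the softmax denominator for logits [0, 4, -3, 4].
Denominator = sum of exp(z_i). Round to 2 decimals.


Denom = e^0=1.0000 + e^4=54.5982 + e^-3=0.0498 + e^4=54.5982. Sum = 110.2462, which rounds to 110.25.

110.25


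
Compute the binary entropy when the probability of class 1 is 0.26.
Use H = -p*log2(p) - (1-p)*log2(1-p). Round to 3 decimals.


H = -0.26*log2(0.26) - 0.74*log2(0.74) = 0.827.

0.827


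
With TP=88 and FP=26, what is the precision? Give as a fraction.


Precision = TP / (TP + FP) = 88 / 114 = 44/57.

44/57


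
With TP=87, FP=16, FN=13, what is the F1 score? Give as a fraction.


Precision = 87/103 = 87/103. Recall = 87/100 = 87/100. F1 = 2*P*R/(P+R) = 6/7.

6/7


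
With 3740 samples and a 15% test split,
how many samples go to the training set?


Test set = 3740 * 15% = 561. Training set = 3740 - 561 = 3179.

3179


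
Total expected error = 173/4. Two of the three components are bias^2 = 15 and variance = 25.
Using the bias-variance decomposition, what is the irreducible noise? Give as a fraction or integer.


Total error = bias^2 + variance + irreducible noise. So irreducible noise = 173/4 - 15 - 25 = 13/4.

13/4


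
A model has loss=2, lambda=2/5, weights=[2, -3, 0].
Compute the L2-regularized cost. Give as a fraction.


L2 sq norm = sum(w^2) = 13. J = 2 + 2/5 * 13 = 36/5.

36/5


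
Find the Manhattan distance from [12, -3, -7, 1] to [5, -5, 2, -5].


d = sum of absolute differences: |12-5|=7 + |-3--5|=2 + |-7-2|=9 + |1--5|=6 = 24.

24


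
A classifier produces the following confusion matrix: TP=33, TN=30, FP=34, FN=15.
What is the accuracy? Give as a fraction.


Accuracy = (TP + TN) / (TP + TN + FP + FN) = (33 + 30) / 112 = 9/16.

9/16


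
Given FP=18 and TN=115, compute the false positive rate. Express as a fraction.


FPR = FP / (FP + TN) = 18 / 133 = 18/133.

18/133


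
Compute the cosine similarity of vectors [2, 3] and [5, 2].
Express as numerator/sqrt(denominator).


dot = 16. |a|^2 = 13, |b|^2 = 29. cos = 16/sqrt(377).

16/sqrt(377)


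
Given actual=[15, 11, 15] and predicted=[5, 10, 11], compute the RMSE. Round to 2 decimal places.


MSE = 39.0000. RMSE = sqrt(39.0000) = 6.24.

6.24


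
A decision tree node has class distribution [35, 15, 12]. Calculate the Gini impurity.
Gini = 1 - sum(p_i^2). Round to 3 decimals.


Total = 62. Proportions: 35/62, 15/62, 12/62. sum(p_i^2) = 0.4147. Gini = 1 - 0.4147 = 0.5853, which rounds to 0.585.

0.585


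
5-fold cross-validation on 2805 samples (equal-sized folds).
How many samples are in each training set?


Each validation fold has 2805/5 = 561 samples. Training set = 2805 - 561 = 2244.

2244


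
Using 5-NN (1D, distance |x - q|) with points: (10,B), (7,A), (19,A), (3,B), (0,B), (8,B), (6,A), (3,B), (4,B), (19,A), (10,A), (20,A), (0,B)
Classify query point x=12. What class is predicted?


Distances: |10-12|=2, |7-12|=5, |19-12|=7, |3-12|=9, |0-12|=12, |8-12|=4, |6-12|=6, |3-12|=9, |4-12|=8, |19-12|=7, |10-12|=2, |20-12|=8, |0-12|=12. 5 nearest: (10,A), (10,B), (8,B), (7,A), (6,A). Counts: {'A': 3, 'B': 2}. Majority class: A.

A


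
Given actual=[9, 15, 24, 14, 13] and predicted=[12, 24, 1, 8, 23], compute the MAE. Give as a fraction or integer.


MAE = (1/5) * (|9-12|=3 + |15-24|=9 + |24-1|=23 + |14-8|=6 + |13-23|=10). Sum = 51. MAE = 51/5.

51/5


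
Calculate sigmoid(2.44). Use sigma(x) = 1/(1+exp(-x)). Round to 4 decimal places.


sigma(2.44) = 1/(1+e^(-2.44)) = 1/(1+0.087161) = 1/1.087161 = 0.9198.

0.9198


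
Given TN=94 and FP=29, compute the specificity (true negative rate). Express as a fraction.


Specificity = TN / (TN + FP) = 94 / 123 = 94/123.

94/123


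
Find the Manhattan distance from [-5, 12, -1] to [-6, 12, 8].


d = sum of absolute differences: |-5--6|=1 + |12-12|=0 + |-1-8|=9 = 10.

10


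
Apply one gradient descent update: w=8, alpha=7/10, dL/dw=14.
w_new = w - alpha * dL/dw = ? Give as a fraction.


w_new = 8 - 7/10 * 14 = 8 - 49/5 = -9/5.

-9/5


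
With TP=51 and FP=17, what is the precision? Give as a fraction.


Precision = TP / (TP + FP) = 51 / 68 = 3/4.

3/4


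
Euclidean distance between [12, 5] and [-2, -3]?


d = sqrt(sum of squared differences). (12--2)^2=196, (5--3)^2=64. Sum = 260.

sqrt(260)


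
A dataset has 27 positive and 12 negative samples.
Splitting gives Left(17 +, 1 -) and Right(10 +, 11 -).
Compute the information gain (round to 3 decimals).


H(parent) = 0.8905. H(left) = 0.3095, H(right) = 0.9984. Weighted = (18/39)*0.3095 + (21/39)*0.9984 = 0.6804. IG = 0.8905 - 0.6804 = 0.2101, which rounds to 0.210.

0.210


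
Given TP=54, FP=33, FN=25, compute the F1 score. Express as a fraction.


Precision = 54/87 = 18/29. Recall = 54/79 = 54/79. F1 = 2*P*R/(P+R) = 54/83.

54/83


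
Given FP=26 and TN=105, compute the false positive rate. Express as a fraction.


FPR = FP / (FP + TN) = 26 / 131 = 26/131.

26/131


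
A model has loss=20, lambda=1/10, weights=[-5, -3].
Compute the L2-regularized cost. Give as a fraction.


L2 sq norm = sum(w^2) = 34. J = 20 + 1/10 * 34 = 117/5.

117/5


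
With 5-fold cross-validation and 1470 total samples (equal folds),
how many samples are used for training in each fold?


Each validation fold has 1470/5 = 294 samples. Training set = 1470 - 294 = 1176.

1176


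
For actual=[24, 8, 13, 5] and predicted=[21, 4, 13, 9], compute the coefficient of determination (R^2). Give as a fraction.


Mean(y) = 25/2. SS_res = 41. SS_tot = 209. R^2 = 1 - 41/(209) = 168/209.

168/209


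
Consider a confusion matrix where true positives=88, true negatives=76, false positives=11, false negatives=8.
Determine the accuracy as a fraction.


Accuracy = (TP + TN) / (TP + TN + FP + FN) = (88 + 76) / 183 = 164/183.

164/183


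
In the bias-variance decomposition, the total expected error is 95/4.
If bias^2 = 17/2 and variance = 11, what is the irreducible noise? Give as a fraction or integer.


Total error = bias^2 + variance + irreducible noise. So irreducible noise = 95/4 - 17/2 - 11 = 17/4.

17/4


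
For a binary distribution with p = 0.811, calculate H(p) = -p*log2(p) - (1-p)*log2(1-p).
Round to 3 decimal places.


H = -0.811*log2(0.811) - 0.189*log2(0.189) = 0.699.

0.699


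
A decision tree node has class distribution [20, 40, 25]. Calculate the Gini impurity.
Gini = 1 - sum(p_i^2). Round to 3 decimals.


Total = 85. Proportions: 20/85, 40/85, 25/85. sum(p_i^2) = 0.3633. Gini = 1 - 0.3633 = 0.6367, which rounds to 0.637.

0.637


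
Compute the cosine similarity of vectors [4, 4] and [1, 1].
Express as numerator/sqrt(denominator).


dot = 8. |a|^2 = 32, |b|^2 = 2. cos = 8/sqrt(64).

8/sqrt(64)


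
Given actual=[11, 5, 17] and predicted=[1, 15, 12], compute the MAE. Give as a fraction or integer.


MAE = (1/3) * (|11-1|=10 + |5-15|=10 + |17-12|=5). Sum = 25. MAE = 25/3.

25/3


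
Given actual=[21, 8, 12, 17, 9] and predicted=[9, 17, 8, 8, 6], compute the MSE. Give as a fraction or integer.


MSE = (1/5) * ((21-9)^2=144 + (8-17)^2=81 + (12-8)^2=16 + (17-8)^2=81 + (9-6)^2=9). Sum = 331. MSE = 331/5.

331/5


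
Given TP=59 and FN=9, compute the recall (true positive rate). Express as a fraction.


Recall = TP / (TP + FN) = 59 / 68 = 59/68.

59/68


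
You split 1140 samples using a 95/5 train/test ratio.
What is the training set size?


Test set = 1140 * 5% = 57. Training set = 1140 - 57 = 1083.

1083


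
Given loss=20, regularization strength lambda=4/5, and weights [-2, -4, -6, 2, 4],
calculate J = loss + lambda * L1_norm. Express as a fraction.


L1 norm = sum(|w|) = 18. J = 20 + 4/5 * 18 = 172/5.

172/5


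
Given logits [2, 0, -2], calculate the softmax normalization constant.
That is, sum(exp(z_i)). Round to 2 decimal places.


Denom = e^2=7.3891 + e^0=1.0000 + e^-2=0.1353. Sum = 8.5244, which rounds to 8.52.

8.52


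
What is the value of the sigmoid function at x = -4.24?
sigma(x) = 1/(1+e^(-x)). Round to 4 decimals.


sigma(-4.24) = 1/(1+e^(4.24)) = 1/(1+69.407852) = 1/70.407852 = 0.0142.

0.0142


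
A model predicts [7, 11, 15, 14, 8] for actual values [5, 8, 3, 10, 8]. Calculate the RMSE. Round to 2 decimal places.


MSE = 34.6000. RMSE = sqrt(34.6000) = 5.88.

5.88


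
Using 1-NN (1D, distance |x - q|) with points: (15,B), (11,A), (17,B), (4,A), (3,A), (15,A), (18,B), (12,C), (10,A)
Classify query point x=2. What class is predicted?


Distances: |15-2|=13, |11-2|=9, |17-2|=15, |4-2|=2, |3-2|=1, |15-2|=13, |18-2|=16, |12-2|=10, |10-2|=8. 1 nearest: (3,A). Counts: {'A': 1}. Majority class: A.

A


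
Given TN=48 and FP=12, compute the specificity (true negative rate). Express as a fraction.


Specificity = TN / (TN + FP) = 48 / 60 = 4/5.

4/5


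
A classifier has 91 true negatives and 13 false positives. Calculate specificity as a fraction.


Specificity = TN / (TN + FP) = 91 / 104 = 7/8.

7/8


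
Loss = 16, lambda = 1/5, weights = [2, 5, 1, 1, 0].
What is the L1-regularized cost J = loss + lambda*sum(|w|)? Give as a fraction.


L1 norm = sum(|w|) = 9. J = 16 + 1/5 * 9 = 89/5.

89/5


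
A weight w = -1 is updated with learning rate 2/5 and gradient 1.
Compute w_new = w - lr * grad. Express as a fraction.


w_new = -1 - 2/5 * 1 = -1 - 2/5 = -7/5.

-7/5


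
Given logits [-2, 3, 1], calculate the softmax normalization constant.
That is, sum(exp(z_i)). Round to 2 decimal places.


Denom = e^-2=0.1353 + e^3=20.0855 + e^1=2.7183. Sum = 22.9391, which rounds to 22.94.

22.94


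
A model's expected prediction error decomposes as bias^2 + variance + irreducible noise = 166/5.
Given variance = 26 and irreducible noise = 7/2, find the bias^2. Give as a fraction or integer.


Total error = bias^2 + variance + irreducible noise. So bias^2 = 166/5 - 26 - 7/2 = 37/10.

37/10


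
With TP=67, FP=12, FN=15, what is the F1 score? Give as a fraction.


Precision = 67/79 = 67/79. Recall = 67/82 = 67/82. F1 = 2*P*R/(P+R) = 134/161.

134/161


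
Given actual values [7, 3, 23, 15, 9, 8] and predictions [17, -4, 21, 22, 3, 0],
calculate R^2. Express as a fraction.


Mean(y) = 65/6. SS_res = 302. SS_tot = 1517/6. R^2 = 1 - 302/(1517/6) = -295/1517.

-295/1517


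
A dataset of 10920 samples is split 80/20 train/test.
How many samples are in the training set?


Test set = 10920 * 20% = 2184. Training set = 10920 - 2184 = 8736.

8736


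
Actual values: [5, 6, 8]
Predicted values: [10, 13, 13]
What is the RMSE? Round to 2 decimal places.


MSE = 33.0000. RMSE = sqrt(33.0000) = 5.74.

5.74


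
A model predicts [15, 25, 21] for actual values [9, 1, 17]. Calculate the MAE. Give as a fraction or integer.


MAE = (1/3) * (|9-15|=6 + |1-25|=24 + |17-21|=4). Sum = 34. MAE = 34/3.

34/3


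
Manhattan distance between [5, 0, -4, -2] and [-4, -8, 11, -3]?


d = sum of absolute differences: |5--4|=9 + |0--8|=8 + |-4-11|=15 + |-2--3|=1 = 33.

33


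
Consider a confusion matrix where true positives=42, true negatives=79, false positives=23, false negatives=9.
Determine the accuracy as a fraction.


Accuracy = (TP + TN) / (TP + TN + FP + FN) = (42 + 79) / 153 = 121/153.

121/153


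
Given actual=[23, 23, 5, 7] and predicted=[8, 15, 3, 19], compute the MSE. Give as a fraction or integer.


MSE = (1/4) * ((23-8)^2=225 + (23-15)^2=64 + (5-3)^2=4 + (7-19)^2=144). Sum = 437. MSE = 437/4.

437/4


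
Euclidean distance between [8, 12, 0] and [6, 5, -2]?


d = sqrt(sum of squared differences). (8-6)^2=4, (12-5)^2=49, (0--2)^2=4. Sum = 57.

sqrt(57)


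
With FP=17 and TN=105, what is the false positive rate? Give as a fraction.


FPR = FP / (FP + TN) = 17 / 122 = 17/122.

17/122


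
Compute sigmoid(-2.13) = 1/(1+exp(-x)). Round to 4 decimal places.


sigma(-2.13) = 1/(1+e^(2.13)) = 1/(1+8.414867) = 1/9.414867 = 0.1062.

0.1062


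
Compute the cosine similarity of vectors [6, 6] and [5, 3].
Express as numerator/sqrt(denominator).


dot = 48. |a|^2 = 72, |b|^2 = 34. cos = 48/sqrt(2448).

48/sqrt(2448)


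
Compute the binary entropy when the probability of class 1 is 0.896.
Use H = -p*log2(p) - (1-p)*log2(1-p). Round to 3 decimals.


H = -0.896*log2(0.896) - 0.104*log2(0.104) = 0.482.

0.482


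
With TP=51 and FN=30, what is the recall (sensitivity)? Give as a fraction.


Recall = TP / (TP + FN) = 51 / 81 = 17/27.

17/27


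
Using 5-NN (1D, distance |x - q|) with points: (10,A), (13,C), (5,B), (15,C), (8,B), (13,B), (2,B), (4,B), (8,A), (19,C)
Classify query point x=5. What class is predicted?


Distances: |10-5|=5, |13-5|=8, |5-5|=0, |15-5|=10, |8-5|=3, |13-5|=8, |2-5|=3, |4-5|=1, |8-5|=3, |19-5|=14. 5 nearest: (5,B), (4,B), (8,A), (8,B), (2,B). Counts: {'B': 4, 'A': 1}. Majority class: B.

B


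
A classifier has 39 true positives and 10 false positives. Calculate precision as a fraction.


Precision = TP / (TP + FP) = 39 / 49 = 39/49.

39/49


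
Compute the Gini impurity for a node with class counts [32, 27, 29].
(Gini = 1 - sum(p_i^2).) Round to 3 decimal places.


Total = 88. Proportions: 32/88, 27/88, 29/88. sum(p_i^2) = 0.3350. Gini = 1 - 0.3350 = 0.6650, which rounds to 0.665.

0.665


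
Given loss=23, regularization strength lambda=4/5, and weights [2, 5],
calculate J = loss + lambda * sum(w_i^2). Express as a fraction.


L2 sq norm = sum(w^2) = 29. J = 23 + 4/5 * 29 = 231/5.

231/5


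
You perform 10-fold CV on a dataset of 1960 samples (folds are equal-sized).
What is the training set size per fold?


Each validation fold has 1960/10 = 196 samples. Training set = 1960 - 196 = 1764.

1764


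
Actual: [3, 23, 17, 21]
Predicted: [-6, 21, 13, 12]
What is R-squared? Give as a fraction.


Mean(y) = 16. SS_res = 182. SS_tot = 244. R^2 = 1 - 182/(244) = 31/122.

31/122


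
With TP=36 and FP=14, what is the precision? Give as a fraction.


Precision = TP / (TP + FP) = 36 / 50 = 18/25.

18/25


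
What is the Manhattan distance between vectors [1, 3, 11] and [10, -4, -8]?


d = sum of absolute differences: |1-10|=9 + |3--4|=7 + |11--8|=19 = 35.

35


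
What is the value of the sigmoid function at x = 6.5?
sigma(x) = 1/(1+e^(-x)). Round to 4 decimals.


sigma(6.5) = 1/(1+e^(-6.5)) = 1/(1+0.001503) = 1/1.001503 = 0.9985.

0.9985


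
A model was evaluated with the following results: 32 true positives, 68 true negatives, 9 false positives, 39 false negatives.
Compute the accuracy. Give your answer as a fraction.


Accuracy = (TP + TN) / (TP + TN + FP + FN) = (32 + 68) / 148 = 25/37.

25/37


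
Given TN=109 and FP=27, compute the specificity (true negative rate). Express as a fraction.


Specificity = TN / (TN + FP) = 109 / 136 = 109/136.

109/136


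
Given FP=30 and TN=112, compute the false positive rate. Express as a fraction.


FPR = FP / (FP + TN) = 30 / 142 = 15/71.

15/71
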